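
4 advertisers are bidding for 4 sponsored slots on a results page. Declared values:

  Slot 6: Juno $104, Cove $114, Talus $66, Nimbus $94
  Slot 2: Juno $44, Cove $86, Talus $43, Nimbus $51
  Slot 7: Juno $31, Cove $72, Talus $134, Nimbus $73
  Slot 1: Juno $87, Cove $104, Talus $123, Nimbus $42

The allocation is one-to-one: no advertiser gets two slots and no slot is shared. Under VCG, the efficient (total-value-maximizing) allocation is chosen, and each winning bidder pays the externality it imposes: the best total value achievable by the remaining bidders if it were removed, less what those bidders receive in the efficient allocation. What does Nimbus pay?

Nimbus pays $35.

Efficient allocation: Juno→Slot 1 ($87), Cove→Slot 2 ($86), Talus→Slot 7 ($134), Nimbus→Slot 6 ($94); total welfare W = $401.
Nimbus receives Slot 6 at value $94, so the others get W − 94 = $307.
Without Nimbus: best allocation of the remaining 3 bidders over all 4 slots is Juno→Slot 6 ($104), Cove→Slot 1 ($104), Talus→Slot 7 ($134), total $342.
VCG payment = (others' best without Nimbus) − (others' welfare with Nimbus) = 342 − 307 = $35.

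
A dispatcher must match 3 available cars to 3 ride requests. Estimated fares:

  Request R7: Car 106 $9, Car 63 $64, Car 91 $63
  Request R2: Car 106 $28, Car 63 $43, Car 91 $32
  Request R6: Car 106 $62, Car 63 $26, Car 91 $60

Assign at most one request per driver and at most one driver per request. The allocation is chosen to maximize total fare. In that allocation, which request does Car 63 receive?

Car 63 receives Request R2.

Optimal: Car 106→Request R6 ($62), Car 63→Request R2 ($43), Car 91→Request R7 ($63) — total 62+43+63 = $168.
Column-greedy (each request in turn goes to its best remaining driver) gives $158, worse by 10.
Next-best assignment: Car 106→Request R6, Car 63→Request R7, Car 91→Request R2 = $158.
Swapping Car 106↔Car 63 (Car 106→Request R2 $28, Car 63→Request R6 $26) loses 51.
Car 63's own top request is Request R7 ($64), but forcing Car 63→Request R7 and reassigning the rest optimally gives only $158 — worse by 10.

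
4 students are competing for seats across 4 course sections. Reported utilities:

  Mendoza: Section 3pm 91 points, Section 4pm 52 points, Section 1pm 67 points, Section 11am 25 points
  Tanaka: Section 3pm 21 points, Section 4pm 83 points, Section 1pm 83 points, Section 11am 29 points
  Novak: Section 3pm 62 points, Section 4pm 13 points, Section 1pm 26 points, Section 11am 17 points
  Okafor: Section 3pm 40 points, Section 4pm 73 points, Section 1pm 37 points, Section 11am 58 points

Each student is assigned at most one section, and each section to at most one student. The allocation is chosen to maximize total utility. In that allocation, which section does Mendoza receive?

Mendoza receives Section 1pm.

This is the linear assignment problem.
Optimal: Mendoza→Section 1pm (67 points), Tanaka→Section 4pm (83 points), Novak→Section 3pm (62 points), Okafor→Section 11am (58 points) — total 67+83+62+58 = 270 points.
Max-entry greedy (repeatedly take the single best remaining cell) gives 258 points, worse by 12.
Mendoza's own top section is Section 3pm (91 points), but forcing Mendoza→Section 3pm and reassigning the rest optimally gives only 264 points — worse by 6.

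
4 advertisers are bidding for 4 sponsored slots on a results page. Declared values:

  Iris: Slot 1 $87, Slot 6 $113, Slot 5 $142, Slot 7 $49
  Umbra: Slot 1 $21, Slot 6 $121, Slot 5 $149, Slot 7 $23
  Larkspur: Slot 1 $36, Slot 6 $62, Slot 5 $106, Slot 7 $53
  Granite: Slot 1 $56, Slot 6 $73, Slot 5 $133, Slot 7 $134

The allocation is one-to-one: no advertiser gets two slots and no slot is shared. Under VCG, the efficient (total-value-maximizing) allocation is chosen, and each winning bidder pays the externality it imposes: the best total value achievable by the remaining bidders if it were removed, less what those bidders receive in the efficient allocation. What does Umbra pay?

Efficient allocation: Iris→Slot 1 ($87), Umbra→Slot 6 ($121), Larkspur→Slot 5 ($106), Granite→Slot 7 ($134); total welfare W = $448.
Umbra receives Slot 6 at value $121, so the others get W − 121 = $327.
Without Umbra: best allocation of the remaining 3 bidders over all 4 slots is Iris→Slot 6 ($113), Larkspur→Slot 5 ($106), Granite→Slot 7 ($134), total $353.
VCG payment = (others' best without Umbra) − (others' welfare with Umbra) = 353 − 327 = $26.

Umbra pays $26.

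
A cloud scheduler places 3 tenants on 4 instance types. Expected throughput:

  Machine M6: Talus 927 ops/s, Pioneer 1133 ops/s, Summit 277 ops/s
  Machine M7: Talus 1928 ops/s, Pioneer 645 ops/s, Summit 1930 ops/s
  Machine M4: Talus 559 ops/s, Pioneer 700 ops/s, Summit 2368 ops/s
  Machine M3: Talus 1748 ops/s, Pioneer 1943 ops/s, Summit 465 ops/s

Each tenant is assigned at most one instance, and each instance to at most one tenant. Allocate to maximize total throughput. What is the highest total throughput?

Max total: 6239 ops/s

This is the linear assignment problem.
Optimal: Talus→Machine M7 (1928 ops/s), Pioneer→Machine M3 (1943 ops/s), Summit→Machine M4 (2368 ops/s) — total 1928+1943+2368 = 6239 ops/s.
Column-greedy (each instance in turn goes to its best remaining tenant) gives 3622 ops/s, worse by 2617.
Swapping Talus↔Pioneer (Talus→Machine M3 1748 ops/s, Pioneer→Machine M7 645 ops/s) loses 1478.
Every other assignment is strictly worse.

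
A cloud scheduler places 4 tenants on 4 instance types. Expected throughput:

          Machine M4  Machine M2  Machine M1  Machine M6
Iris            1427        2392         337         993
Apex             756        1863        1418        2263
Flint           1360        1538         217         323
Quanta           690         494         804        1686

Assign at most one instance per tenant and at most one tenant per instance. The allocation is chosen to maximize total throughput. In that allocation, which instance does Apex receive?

Optimal: Iris→Machine M2 (2392 ops/s), Apex→Machine M1 (1418 ops/s), Flint→Machine M4 (1360 ops/s), Quanta→Machine M6 (1686 ops/s) — total 2392+1418+1360+1686 = 6856 ops/s.
Column-greedy (each instance in turn goes to its best remaining tenant) gives 4417 ops/s, worse by 2439.
Swapping Apex↔Flint (Apex→Machine M4 756 ops/s, Flint→Machine M1 217 ops/s) loses 1805.
Apex's own top instance is Machine M6 (2263 ops/s), but forcing Apex→Machine M6 and reassigning the rest optimally gives only 6819 ops/s — worse by 37.

Apex receives Machine M1.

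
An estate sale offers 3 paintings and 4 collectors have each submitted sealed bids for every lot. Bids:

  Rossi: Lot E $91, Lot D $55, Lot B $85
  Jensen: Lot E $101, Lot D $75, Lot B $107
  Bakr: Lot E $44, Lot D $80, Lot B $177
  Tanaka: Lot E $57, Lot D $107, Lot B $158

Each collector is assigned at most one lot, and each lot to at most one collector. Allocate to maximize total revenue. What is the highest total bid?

Optimal: Jensen→Lot E ($101), Tanaka→Lot D ($107), Bakr→Lot B ($177) — total 101+107+177 = $385.
Row-greedy (each collector in turn takes its best remaining lot) gives $278, worse by 107.
Swapping Tanaka↔Bakr (Tanaka→Lot B $158, Bakr→Lot D $80) loses 46.

Max total: $385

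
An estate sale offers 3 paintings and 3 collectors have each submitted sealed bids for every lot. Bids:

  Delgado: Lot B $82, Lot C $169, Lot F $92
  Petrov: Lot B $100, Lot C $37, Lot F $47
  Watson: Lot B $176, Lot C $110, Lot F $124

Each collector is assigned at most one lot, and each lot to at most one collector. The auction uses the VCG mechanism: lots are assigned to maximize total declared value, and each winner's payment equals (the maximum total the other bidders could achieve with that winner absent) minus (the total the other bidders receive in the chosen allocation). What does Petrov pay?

Petrov pays $52.

Efficient allocation: Delgado→Lot C ($169), Petrov→Lot B ($100), Watson→Lot F ($124); total welfare W = $393.
Petrov receives Lot B at value $100, so the others get W − 100 = $293.
Without Petrov: best allocation of the remaining 2 bidders over all 3 lots is Delgado→Lot C ($169), Watson→Lot B ($176), total $345.
VCG payment = (others' best without Petrov) − (others' welfare with Petrov) = 345 − 293 = $52.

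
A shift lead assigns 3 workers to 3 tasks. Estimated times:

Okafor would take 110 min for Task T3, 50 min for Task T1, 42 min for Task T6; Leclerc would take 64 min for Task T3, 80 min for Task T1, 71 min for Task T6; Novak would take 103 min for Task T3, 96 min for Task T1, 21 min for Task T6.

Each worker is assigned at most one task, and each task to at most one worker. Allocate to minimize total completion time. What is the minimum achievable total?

This is the linear assignment problem.
Optimal: Okafor→Task T1 (50 min), Leclerc→Task T3 (64 min), Novak→Task T6 (21 min) — total 50+64+21 = 135 min.
Row-greedy (each worker in turn takes its cheapest remaining task) gives 202 min, worse by 67.
Swapping Novak↔Okafor (Novak→Task T1 96 min, Okafor→Task T6 42 min) adds 67.

Minimum total: 135 min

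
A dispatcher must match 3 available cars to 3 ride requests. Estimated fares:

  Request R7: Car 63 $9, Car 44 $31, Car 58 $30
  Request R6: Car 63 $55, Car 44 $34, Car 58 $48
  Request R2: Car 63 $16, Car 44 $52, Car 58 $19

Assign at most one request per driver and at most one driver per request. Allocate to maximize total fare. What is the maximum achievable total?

This is a one-to-one assignment (maximum-weight bipartite matching).
Optimal: Car 63→Request R6 ($55), Car 44→Request R2 ($52), Car 58→Request R7 ($30) — total 55+52+30 = $137.
Column-greedy (each request in turn goes to its best remaining driver) gives $105, worse by 32.
Checked against all permutations: $137 is optimal.

Max total: $137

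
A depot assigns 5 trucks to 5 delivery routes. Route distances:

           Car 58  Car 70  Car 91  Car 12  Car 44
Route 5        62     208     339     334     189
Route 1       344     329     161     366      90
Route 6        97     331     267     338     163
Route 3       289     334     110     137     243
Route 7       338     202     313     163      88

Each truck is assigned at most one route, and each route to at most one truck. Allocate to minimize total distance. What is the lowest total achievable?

Minimum total: 668 km

This is a one-to-one assignment (minimum-cost bipartite matching).
Optimal: Car 58→Route 6 (97 km), Car 70→Route 5 (208 km), Car 91→Route 3 (110 km), Car 12→Route 7 (163 km), Car 44→Route 1 (90 km) — total 97+208+110+163+90 = 668 km.
Row-greedy (each truck in turn takes its cheapest remaining route) gives 802 km, worse by 134.
No other one-to-one assignment undercuts 668 km.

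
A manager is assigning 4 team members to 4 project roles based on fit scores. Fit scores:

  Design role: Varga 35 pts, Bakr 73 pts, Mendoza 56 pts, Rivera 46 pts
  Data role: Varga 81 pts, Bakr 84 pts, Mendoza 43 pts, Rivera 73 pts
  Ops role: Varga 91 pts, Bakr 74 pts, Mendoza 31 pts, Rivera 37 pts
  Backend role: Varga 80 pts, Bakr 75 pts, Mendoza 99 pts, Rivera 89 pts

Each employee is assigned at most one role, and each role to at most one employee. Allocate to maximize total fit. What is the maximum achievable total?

This is a one-to-one assignment (maximum-weight bipartite matching).
Optimal: Varga→Ops role (91 pts), Bakr→Design role (73 pts), Mendoza→Backend role (99 pts), Rivera→Data role (73 pts) — total 91+73+99+73 = 336 pts.
Row-greedy (each employee in turn takes its best remaining role) gives 320 pts, worse by 16.
Swapping Rivera↔Bakr (Rivera→Design role 46 pts, Bakr→Data role 84 pts) loses 16.
Every other assignment is strictly worse.

Max total: 336 pts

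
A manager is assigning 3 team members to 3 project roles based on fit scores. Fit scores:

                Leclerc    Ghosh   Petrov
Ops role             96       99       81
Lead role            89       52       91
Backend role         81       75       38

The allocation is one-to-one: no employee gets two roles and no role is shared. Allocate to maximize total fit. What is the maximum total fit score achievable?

Max total: 271 pts

Optimal: Leclerc→Backend role (81 pts), Ghosh→Ops role (99 pts), Petrov→Lead role (91 pts) — total 81+99+91 = 271 pts.
Next-best assignment: Leclerc→Ops role, Ghosh→Backend role, Petrov→Lead role = 262 pts.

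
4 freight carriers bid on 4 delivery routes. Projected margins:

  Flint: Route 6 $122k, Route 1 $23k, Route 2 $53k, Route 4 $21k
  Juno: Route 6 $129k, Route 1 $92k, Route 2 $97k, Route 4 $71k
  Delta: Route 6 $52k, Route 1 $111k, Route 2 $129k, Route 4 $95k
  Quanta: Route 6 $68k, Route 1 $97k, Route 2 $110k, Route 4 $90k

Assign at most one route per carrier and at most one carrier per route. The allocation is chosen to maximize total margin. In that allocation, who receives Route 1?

Juno receives Route 1.

This is the linear assignment problem.
Optimal: Flint→Route 6 ($122k), Juno→Route 1 ($92k), Delta→Route 2 ($129k), Quanta→Route 4 ($90k) — total 122+92+129+90 = $433k.
Column-greedy (each route in turn goes to its best remaining carrier) gives $371k, worse by 62.
Checked against all permutations: $433k is optimal.
Juno's own top route is Route 6 ($129k), but forcing Juno→Route 6 and reassigning the rest optimally gives only $383k — worse by 50.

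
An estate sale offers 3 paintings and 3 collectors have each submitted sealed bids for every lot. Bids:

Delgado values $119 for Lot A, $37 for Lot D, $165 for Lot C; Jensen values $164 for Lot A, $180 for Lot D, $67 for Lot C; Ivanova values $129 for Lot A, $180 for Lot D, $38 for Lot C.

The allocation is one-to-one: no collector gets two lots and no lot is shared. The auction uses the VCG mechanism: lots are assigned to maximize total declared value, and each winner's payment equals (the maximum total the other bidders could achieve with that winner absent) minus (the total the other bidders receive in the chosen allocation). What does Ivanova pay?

Ivanova pays $16.

Efficient allocation: Delgado→Lot C ($165), Jensen→Lot A ($164), Ivanova→Lot D ($180); total welfare W = $509.
Ivanova receives Lot D at value $180, so the others get W − 180 = $329.
Without Ivanova: best allocation of the remaining 2 bidders over all 3 lots is Delgado→Lot C ($165), Jensen→Lot D ($180), total $345.
VCG payment = (others' best without Ivanova) − (others' welfare with Ivanova) = 345 − 329 = $16.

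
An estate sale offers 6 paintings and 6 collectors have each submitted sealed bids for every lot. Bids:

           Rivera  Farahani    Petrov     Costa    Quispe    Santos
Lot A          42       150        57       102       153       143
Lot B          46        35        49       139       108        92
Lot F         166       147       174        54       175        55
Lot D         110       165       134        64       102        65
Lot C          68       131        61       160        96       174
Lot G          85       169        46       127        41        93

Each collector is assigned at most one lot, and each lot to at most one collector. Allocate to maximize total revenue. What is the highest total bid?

Max total: $935

This is the linear assignment problem.
Optimal: Rivera→Lot F ($166), Farahani→Lot G ($169), Petrov→Lot D ($134), Costa→Lot B ($139), Quispe→Lot A ($153), Santos→Lot C ($174) — total 166+169+134+139+153+174 = $935.
Column-greedy (each lot in turn goes to its best remaining collector) gives $890, worse by 45.
Next-best assignment: Rivera→Lot D, Farahani→Lot G, Petrov→Lot F, Costa→Lot B, Quispe→Lot A, Santos→Lot C = $919.
Every other assignment is strictly worse.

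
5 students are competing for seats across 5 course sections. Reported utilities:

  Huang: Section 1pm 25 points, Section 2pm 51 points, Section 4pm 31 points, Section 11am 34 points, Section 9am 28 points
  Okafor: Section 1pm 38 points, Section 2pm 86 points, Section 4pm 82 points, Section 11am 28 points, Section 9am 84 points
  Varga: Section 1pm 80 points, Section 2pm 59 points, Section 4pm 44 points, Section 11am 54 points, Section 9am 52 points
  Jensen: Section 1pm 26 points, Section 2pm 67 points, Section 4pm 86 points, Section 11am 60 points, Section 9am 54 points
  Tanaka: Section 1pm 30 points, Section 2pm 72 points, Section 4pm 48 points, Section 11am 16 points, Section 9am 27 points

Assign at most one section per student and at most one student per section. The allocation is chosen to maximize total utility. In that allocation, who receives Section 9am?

Okafor receives Section 9am.

Treat this as an assignment problem: match each student to one section.
Optimal: Huang→Section 11am (34 points), Okafor→Section 9am (84 points), Varga→Section 1pm (80 points), Jensen→Section 4pm (86 points), Tanaka→Section 2pm (72 points) — total 34+84+80+86+72 = 356 points.
Row-greedy (each student in turn takes its best remaining section) gives 317 points, worse by 39.
Swapping Jensen↔Varga (Jensen→Section 1pm 26 points, Varga→Section 4pm 44 points) loses 96.
Okafor's own top section is Section 2pm (86 points), but forcing Okafor→Section 2pm and reassigning the rest optimally gives only 313 points — worse by 43.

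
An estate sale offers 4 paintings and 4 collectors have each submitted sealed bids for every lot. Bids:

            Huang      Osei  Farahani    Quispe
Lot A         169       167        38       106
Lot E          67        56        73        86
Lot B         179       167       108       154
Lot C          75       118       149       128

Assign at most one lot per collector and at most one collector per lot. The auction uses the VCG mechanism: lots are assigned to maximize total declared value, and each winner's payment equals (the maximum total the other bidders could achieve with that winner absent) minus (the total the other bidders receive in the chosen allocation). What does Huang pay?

Huang pays $68.

Efficient allocation: Huang→Lot B ($179), Osei→Lot A ($167), Farahani→Lot C ($149), Quispe→Lot E ($86); total welfare W = $581.
Huang receives Lot B at value $179, so the others get W − 179 = $402.
Without Huang: best allocation of the remaining 3 bidders over all 4 lots is Osei→Lot A ($167), Farahani→Lot C ($149), Quispe→Lot B ($154), total $470.
VCG payment = (others' best without Huang) − (others' welfare with Huang) = 470 − 402 = $68.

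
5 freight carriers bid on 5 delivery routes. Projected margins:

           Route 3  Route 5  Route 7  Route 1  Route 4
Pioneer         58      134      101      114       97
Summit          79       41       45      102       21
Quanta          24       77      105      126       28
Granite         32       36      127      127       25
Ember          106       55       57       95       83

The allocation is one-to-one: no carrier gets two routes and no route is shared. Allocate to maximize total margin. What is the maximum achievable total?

Optimal: Pioneer→Route 5 ($134k), Summit→Route 3 ($79k), Quanta→Route 1 ($126k), Granite→Route 7 ($127k), Ember→Route 4 ($83k) — total 134+79+126+127+83 = $549k.
Next-best assignment: Pioneer→Route 5, Summit→Route 3, Quanta→Route 7, Granite→Route 1, Ember→Route 4 = $528k.

Maximum total: $549k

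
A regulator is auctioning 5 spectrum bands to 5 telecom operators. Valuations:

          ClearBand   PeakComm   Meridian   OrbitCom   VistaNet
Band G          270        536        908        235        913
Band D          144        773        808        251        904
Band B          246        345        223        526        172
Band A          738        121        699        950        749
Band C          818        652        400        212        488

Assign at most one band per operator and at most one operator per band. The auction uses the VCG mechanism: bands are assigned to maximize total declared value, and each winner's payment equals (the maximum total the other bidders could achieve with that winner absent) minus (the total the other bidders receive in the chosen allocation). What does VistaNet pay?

VistaNet pays $428M.

Efficient allocation: ClearBand→Band C ($818M), PeakComm→Band B ($345M), Meridian→Band G ($908M), OrbitCom→Band A ($950M), VistaNet→Band D ($904M); total welfare W = $3925M.
VistaNet receives Band D at value $904M, so the others get W − 904 = $3021M.
Without VistaNet: best allocation of the remaining 4 bidders over all 5 bands is ClearBand→Band C ($818M), PeakComm→Band D ($773M), Meridian→Band G ($908M), OrbitCom→Band A ($950M), total $3449M.
VCG payment = (others' best without VistaNet) − (others' welfare with VistaNet) = 3449 − 3021 = $428M.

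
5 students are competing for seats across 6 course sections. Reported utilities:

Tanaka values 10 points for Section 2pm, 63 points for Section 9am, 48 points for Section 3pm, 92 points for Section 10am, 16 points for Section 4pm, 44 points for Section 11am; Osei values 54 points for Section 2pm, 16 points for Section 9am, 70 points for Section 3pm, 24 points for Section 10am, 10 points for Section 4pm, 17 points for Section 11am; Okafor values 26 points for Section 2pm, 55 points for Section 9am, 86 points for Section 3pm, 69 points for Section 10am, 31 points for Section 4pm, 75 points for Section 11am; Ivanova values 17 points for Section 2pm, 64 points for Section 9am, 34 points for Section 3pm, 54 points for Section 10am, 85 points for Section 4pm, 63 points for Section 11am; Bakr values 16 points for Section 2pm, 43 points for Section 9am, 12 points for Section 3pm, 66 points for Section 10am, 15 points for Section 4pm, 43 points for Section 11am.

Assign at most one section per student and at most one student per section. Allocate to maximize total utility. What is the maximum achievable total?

Max total: 365 points

This is the linear assignment problem.
Optimal: Tanaka→Section 10am (92 points), Osei→Section 3pm (70 points), Okafor→Section 11am (75 points), Ivanova→Section 4pm (85 points), Bakr→Section 9am (43 points) — total 92+70+75+85+43 = 365 points.
Next-best assignment: Tanaka→Section 10am, Osei→Section 2pm, Okafor→Section 3pm, Ivanova→Section 4pm, Bakr→Section 9am = 360 points.
Checked against all permutations: 365 points is optimal.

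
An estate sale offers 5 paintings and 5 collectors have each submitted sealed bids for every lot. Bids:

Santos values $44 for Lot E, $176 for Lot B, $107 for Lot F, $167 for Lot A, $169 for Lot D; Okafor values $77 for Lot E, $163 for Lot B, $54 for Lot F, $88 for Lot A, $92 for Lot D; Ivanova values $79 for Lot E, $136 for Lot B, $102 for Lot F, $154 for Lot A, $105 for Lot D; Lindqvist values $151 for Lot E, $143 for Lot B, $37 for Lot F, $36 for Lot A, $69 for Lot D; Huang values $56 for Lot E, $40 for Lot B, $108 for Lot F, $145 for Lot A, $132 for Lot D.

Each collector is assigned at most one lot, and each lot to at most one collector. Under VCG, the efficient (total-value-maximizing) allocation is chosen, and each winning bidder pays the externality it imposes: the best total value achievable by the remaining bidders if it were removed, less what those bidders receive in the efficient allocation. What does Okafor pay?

Efficient allocation: Santos→Lot D ($169), Okafor→Lot B ($163), Ivanova→Lot A ($154), Lindqvist→Lot E ($151), Huang→Lot F ($108); total welfare W = $745.
Okafor receives Lot B at value $163, so the others get W − 163 = $582.
Without Okafor: best allocation of the remaining 4 bidders over all 5 lots is Santos→Lot B ($176), Ivanova→Lot A ($154), Lindqvist→Lot E ($151), Huang→Lot D ($132), total $613.
VCG payment = (others' best without Okafor) − (others' welfare with Okafor) = 613 − 582 = $31.

Okafor pays $31.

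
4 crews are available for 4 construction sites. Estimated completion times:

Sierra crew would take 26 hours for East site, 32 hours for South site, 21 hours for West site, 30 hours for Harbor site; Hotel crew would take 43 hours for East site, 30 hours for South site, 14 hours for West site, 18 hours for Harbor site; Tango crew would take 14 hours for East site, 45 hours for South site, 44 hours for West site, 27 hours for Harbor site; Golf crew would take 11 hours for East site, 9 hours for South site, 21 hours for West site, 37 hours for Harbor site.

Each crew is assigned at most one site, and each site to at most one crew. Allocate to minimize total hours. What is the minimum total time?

This is a one-to-one assignment (minimum-cost bipartite matching).
Optimal: Sierra crew→West site (21 hours), Hotel crew→Harbor site (18 hours), Tango crew→East site (14 hours), Golf crew→South site (9 hours) — total 21+18+14+9 = 62 hours.
Column-greedy (each site in turn goes to its cheapest remaining crew) gives 89 hours, worse by 27.
Next-best assignment: Sierra crew→Harbor site, Hotel crew→West site, Tango crew→East site, Golf crew→South site = 67 hours.
Checked against all permutations: 62 hours is optimal.

Min total: 62 hours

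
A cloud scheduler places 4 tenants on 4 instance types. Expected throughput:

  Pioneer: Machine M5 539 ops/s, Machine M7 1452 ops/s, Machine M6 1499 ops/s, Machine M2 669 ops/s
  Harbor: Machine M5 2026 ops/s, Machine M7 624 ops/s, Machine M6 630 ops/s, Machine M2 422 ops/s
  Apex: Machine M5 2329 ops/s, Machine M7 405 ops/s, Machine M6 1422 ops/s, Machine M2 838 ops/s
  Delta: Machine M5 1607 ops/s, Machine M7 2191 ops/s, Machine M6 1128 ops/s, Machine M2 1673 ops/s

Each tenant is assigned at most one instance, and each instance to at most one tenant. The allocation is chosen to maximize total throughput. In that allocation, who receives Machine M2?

Delta receives Machine M2.

Treat this as an assignment problem: match each tenant to one instance.
Optimal: Pioneer→Machine M7 (1452 ops/s), Harbor→Machine M5 (2026 ops/s), Apex→Machine M6 (1422 ops/s), Delta→Machine M2 (1673 ops/s) — total 1452+2026+1422+1673 = 6573 ops/s.
Column-greedy (each instance in turn goes to its best remaining tenant) gives 6441 ops/s, worse by 132.
Next-best assignment: Pioneer→Machine M6, Harbor→Machine M5, Apex→Machine M2, Delta→Machine M7 = 6554 ops/s.
Delta's own top instance is Machine M7 (2191 ops/s), but forcing Delta→Machine M7 and reassigning the rest optimally gives only 6554 ops/s — worse by 19.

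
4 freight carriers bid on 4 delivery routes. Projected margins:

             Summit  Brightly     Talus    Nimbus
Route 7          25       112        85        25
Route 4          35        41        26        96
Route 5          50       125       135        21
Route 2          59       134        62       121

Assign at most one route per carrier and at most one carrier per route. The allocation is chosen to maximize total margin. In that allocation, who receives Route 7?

Brightly receives Route 7.

Optimal: Summit→Route 4 ($35k), Brightly→Route 7 ($112k), Talus→Route 5 ($135k), Nimbus→Route 2 ($121k) — total 35+112+135+121 = $403k.
Row-greedy (each carrier in turn takes its best remaining route) gives $365k, worse by 38.
Every other assignment is strictly worse.
Brightly's own top route is Route 2 ($134k), but forcing Brightly→Route 2 and reassigning the rest optimally gives only $390k — worse by 13.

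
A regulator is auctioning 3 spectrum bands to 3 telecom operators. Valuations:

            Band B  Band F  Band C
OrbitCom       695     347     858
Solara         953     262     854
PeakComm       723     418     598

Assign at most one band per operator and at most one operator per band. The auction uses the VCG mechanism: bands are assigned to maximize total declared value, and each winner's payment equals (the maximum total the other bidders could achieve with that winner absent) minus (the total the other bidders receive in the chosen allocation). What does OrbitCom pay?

Efficient allocation: OrbitCom→Band C ($858M), Solara→Band B ($953M), PeakComm→Band F ($418M); total welfare W = $2229M.
OrbitCom receives Band C at value $858M, so the others get W − 858 = $1371M.
Without OrbitCom: best allocation of the remaining 2 bidders over all 3 bands is Solara→Band C ($854M), PeakComm→Band B ($723M), total $1577M.
VCG payment = (others' best without OrbitCom) − (others' welfare with OrbitCom) = 1577 − 1371 = $206M.

OrbitCom pays $206M.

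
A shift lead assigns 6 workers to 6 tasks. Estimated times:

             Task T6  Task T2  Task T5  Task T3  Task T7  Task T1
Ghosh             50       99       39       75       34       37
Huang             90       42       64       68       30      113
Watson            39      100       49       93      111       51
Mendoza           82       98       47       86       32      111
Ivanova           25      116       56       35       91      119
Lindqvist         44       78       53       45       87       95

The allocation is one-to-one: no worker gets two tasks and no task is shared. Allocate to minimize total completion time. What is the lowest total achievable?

Minimum total: 230 min

Optimal: Ghosh→Task T1 (37 min), Huang→Task T2 (42 min), Watson→Task T5 (49 min), Mendoza→Task T7 (32 min), Ivanova→Task T6 (25 min), Lindqvist→Task T3 (45 min) — total 37+42+49+32+25+45 = 230 min.
Row-greedy (each worker in turn takes its cheapest remaining task) gives 292 min, worse by 62.
Next-best assignment: Ghosh→Task T5, Huang→Task T2, Watson→Task T1, Mendoza→Task T7, Ivanova→Task T6, Lindqvist→Task T3 = 234 min.
Swapping Lindqvist↔Huang (Lindqvist→Task T2 78 min, Huang→Task T3 68 min) adds 59.
Checked against all permutations: 230 min is optimal.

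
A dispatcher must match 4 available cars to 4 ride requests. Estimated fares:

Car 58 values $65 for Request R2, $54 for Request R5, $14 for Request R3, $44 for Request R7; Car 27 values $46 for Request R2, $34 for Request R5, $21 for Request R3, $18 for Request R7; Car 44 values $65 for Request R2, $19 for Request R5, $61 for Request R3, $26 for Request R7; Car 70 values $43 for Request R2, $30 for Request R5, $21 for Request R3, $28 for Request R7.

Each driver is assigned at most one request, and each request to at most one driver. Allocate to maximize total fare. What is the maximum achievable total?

Maximum total: $189

Optimal: Car 58→Request R5 ($54), Car 27→Request R2 ($46), Car 44→Request R3 ($61), Car 70→Request R7 ($28) — total 54+46+61+28 = $189.
Max-entry greedy (repeatedly take the single best remaining cell) gives $188, worse by 1.
Next-best assignment: Car 58→Request R2, Car 27→Request R5, Car 44→Request R3, Car 70→Request R7 = $188.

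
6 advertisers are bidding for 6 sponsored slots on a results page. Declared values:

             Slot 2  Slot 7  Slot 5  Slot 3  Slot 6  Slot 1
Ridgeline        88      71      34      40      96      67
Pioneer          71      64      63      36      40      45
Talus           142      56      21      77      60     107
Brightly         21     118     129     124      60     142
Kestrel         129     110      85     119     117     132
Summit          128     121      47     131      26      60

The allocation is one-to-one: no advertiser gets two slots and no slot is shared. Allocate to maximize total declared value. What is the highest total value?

Maximum total: $694

Optimal: Ridgeline→Slot 6 ($96), Pioneer→Slot 7 ($64), Talus→Slot 2 ($142), Brightly→Slot 5 ($129), Kestrel→Slot 1 ($132), Summit→Slot 3 ($131) — total 96+64+142+129+132+131 = $694.
Row-greedy (each advertiser in turn takes its best remaining slot) gives $643, worse by 51.
Next-best assignment: Ridgeline→Slot 6, Pioneer→Slot 5, Talus→Slot 2, Brightly→Slot 1, Kestrel→Slot 7, Summit→Slot 3 = $684.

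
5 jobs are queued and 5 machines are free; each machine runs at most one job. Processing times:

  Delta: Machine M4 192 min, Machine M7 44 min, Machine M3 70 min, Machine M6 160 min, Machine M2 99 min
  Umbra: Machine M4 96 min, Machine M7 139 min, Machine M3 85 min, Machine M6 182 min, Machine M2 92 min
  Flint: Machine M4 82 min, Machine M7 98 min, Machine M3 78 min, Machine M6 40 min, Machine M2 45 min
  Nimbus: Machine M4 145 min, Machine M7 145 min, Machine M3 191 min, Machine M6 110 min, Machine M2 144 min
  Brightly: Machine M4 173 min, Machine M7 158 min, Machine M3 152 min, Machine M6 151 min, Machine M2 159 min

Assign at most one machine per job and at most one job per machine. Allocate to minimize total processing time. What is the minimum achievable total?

Min total: 447 min

Treat this as an assignment problem: match each job to one machine.
Optimal: Delta→Machine M7 (44 min), Umbra→Machine M4 (96 min), Flint→Machine M2 (45 min), Nimbus→Machine M6 (110 min), Brightly→Machine M3 (152 min) — total 44+96+45+110+152 = 447 min.
Min-entry greedy (repeatedly take the single cheapest remaining cell) gives 486 min, worse by 39.
Checked against all permutations: 447 min is optimal.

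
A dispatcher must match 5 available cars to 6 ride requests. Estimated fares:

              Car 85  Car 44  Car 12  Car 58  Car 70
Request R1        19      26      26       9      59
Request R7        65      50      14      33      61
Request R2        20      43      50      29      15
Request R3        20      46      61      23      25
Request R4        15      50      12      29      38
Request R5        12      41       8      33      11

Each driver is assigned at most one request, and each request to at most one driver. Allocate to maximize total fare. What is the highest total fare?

This is a one-to-one assignment (maximum-weight bipartite matching).
Optimal: Car 85→Request R7 ($65), Car 44→Request R4 ($50), Car 12→Request R3 ($61), Car 58→Request R5 ($33), Car 70→Request R1 ($59) — total 65+50+61+33+59 = $268.
Checked against all permutations: $268 is optimal.

Max total: $268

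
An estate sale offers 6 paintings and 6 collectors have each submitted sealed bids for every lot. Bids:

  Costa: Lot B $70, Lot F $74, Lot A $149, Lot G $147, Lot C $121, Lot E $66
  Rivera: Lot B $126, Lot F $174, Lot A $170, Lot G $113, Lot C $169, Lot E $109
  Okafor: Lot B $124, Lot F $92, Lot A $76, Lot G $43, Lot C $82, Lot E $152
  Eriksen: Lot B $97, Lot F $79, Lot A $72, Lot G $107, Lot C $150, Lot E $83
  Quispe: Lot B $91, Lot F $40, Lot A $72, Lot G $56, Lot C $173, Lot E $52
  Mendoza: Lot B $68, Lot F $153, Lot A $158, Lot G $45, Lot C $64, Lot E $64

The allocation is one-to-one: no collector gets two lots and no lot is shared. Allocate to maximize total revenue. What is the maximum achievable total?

Max total: $901

This is a one-to-one assignment (maximum-weight bipartite matching).
Optimal: Costa→Lot G ($147), Rivera→Lot F ($174), Okafor→Lot E ($152), Eriksen→Lot B ($97), Quispe→Lot C ($173), Mendoza→Lot A ($158) — total 147+174+152+97+173+158 = $901.
Column-greedy (each lot in turn goes to its best remaining collector) gives $860, worse by 41.
Swapping Costa↔Rivera (Costa→Lot F $74, Rivera→Lot G $113) loses 134.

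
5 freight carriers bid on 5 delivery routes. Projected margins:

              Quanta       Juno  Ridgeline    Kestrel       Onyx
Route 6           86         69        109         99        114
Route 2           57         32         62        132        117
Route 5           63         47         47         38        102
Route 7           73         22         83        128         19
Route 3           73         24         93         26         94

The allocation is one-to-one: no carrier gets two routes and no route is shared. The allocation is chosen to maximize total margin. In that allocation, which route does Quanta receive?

Quanta receives Route 3.

Optimal: Quanta→Route 3 ($73k), Juno→Route 5 ($47k), Ridgeline→Route 6 ($109k), Kestrel→Route 7 ($128k), Onyx→Route 2 ($117k) — total 73+47+109+128+117 = $474k.
Next-best assignment: Quanta→Route 6, Juno→Route 5, Ridgeline→Route 3, Kestrel→Route 7, Onyx→Route 2 = $471k.
Swapping Juno↔Ridgeline (Juno→Route 6 $69k, Ridgeline→Route 5 $47k) loses 40.
Quanta's own top route is Route 6 ($86k), but forcing Quanta→Route 6 and reassigning the rest optimally gives only $471k — worse by 3.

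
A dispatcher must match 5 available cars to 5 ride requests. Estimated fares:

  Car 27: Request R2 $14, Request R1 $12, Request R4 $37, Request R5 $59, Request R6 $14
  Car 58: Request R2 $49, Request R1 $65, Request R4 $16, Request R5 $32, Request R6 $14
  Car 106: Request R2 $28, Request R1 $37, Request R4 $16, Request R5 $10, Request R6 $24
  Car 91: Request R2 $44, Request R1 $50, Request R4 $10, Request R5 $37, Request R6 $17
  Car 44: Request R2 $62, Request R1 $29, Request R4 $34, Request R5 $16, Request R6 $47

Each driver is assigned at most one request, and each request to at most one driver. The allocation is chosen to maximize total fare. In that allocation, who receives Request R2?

This is the linear assignment problem.
Optimal: Car 27→Request R5 ($59), Car 58→Request R1 ($65), Car 106→Request R4 ($16), Car 91→Request R2 ($44), Car 44→Request R6 ($47) — total 59+65+16+44+47 = $231.
Row-greedy (each driver in turn takes its best remaining request) gives $203, worse by 28.
Car 91's own top request is Request R1 ($50), but forcing Car 91→Request R1 and reassigning the rest optimally gives only $221 — worse by 10.

Car 91 receives Request R2.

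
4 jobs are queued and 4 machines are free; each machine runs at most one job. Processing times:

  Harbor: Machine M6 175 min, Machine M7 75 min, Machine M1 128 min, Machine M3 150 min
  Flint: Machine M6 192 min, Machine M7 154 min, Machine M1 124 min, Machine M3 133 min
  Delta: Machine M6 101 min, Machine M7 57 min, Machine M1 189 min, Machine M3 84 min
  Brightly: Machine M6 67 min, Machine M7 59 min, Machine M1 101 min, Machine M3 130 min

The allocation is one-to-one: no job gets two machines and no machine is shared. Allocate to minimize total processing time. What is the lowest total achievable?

Optimal: Harbor→Machine M7 (75 min), Flint→Machine M1 (124 min), Delta→Machine M3 (84 min), Brightly→Machine M6 (67 min) — total 75+124+84+67 = 350 min.
Column-greedy (each machine in turn goes to its cheapest remaining job) gives 398 min, worse by 48.
Swapping Flint↔Brightly (Flint→Machine M6 192 min, Brightly→Machine M1 101 min) adds 102.
No other one-to-one assignment undercuts 350 min.

Minimum total: 350 min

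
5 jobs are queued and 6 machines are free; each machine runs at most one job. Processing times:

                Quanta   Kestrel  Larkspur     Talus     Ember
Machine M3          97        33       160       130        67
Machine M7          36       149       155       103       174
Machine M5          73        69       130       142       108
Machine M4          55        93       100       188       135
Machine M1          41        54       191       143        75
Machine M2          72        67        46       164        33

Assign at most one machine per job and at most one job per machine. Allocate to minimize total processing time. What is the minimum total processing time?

Optimal: Quanta→Machine M1 (41 min), Kestrel→Machine M3 (33 min), Larkspur→Machine M4 (100 min), Talus→Machine M7 (103 min), Ember→Machine M2 (33 min) — total 41+33+100+103+33 = 310 min.
Column-greedy (each machine in turn goes to its cheapest remaining job) gives 420 min, worse by 110.
Next-best assignment: Quanta→Machine M4, Kestrel→Machine M3, Larkspur→Machine M2, Talus→Machine M7, Ember→Machine M1 = 312 min.
Checked against all permutations: 310 min is optimal.

Minimum total: 310 min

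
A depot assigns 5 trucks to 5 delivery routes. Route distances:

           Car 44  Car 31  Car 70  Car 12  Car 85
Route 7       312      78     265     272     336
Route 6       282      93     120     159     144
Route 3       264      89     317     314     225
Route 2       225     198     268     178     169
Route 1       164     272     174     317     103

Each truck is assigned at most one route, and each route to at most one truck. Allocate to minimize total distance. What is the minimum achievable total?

Optimal: Car 44→Route 3 (264 km), Car 31→Route 7 (78 km), Car 70→Route 6 (120 km), Car 12→Route 2 (178 km), Car 85→Route 1 (103 km) — total 264+78+120+178+103 = 743 km.
Column-greedy (each route in turn goes to its cheapest remaining truck) gives 765 km, worse by 22.
Next-best assignment: Car 44→Route 1, Car 31→Route 7, Car 70→Route 6, Car 12→Route 2, Car 85→Route 3 = 765 km.

Minimum total: 743 km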